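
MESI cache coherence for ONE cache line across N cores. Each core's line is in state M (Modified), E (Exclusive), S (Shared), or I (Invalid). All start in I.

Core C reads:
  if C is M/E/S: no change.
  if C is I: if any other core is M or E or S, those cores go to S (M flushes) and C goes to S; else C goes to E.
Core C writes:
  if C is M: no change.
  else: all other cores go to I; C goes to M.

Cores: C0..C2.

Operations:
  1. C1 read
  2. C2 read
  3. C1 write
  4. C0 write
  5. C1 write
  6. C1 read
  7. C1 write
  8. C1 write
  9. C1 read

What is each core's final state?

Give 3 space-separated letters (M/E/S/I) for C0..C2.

Answer: I M I

Derivation:
Op 1: C1 read [C1 read from I: no other sharers -> C1=E (exclusive)] -> [I,E,I]
Op 2: C2 read [C2 read from I: others=['C1=E'] -> C2=S, others downsized to S] -> [I,S,S]
Op 3: C1 write [C1 write: invalidate ['C2=S'] -> C1=M] -> [I,M,I]
Op 4: C0 write [C0 write: invalidate ['C1=M'] -> C0=M] -> [M,I,I]
Op 5: C1 write [C1 write: invalidate ['C0=M'] -> C1=M] -> [I,M,I]
Op 6: C1 read [C1 read: already in M, no change] -> [I,M,I]
Op 7: C1 write [C1 write: already M (modified), no change] -> [I,M,I]
Op 8: C1 write [C1 write: already M (modified), no change] -> [I,M,I]
Op 9: C1 read [C1 read: already in M, no change] -> [I,M,I]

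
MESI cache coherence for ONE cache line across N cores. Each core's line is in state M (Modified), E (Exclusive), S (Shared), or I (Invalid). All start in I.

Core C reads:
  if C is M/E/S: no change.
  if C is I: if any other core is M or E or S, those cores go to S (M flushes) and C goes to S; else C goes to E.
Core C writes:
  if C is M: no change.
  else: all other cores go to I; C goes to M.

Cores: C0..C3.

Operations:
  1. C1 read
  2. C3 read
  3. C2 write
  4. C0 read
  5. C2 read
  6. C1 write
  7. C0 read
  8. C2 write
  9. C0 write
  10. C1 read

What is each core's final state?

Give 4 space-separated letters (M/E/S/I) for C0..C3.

Answer: S S I I

Derivation:
Op 1: C1 read [C1 read from I: no other sharers -> C1=E (exclusive)] -> [I,E,I,I]
Op 2: C3 read [C3 read from I: others=['C1=E'] -> C3=S, others downsized to S] -> [I,S,I,S]
Op 3: C2 write [C2 write: invalidate ['C1=S', 'C3=S'] -> C2=M] -> [I,I,M,I]
Op 4: C0 read [C0 read from I: others=['C2=M'] -> C0=S, others downsized to S] -> [S,I,S,I]
Op 5: C2 read [C2 read: already in S, no change] -> [S,I,S,I]
Op 6: C1 write [C1 write: invalidate ['C0=S', 'C2=S'] -> C1=M] -> [I,M,I,I]
Op 7: C0 read [C0 read from I: others=['C1=M'] -> C0=S, others downsized to S] -> [S,S,I,I]
Op 8: C2 write [C2 write: invalidate ['C0=S', 'C1=S'] -> C2=M] -> [I,I,M,I]
Op 9: C0 write [C0 write: invalidate ['C2=M'] -> C0=M] -> [M,I,I,I]
Op 10: C1 read [C1 read from I: others=['C0=M'] -> C1=S, others downsized to S] -> [S,S,I,I]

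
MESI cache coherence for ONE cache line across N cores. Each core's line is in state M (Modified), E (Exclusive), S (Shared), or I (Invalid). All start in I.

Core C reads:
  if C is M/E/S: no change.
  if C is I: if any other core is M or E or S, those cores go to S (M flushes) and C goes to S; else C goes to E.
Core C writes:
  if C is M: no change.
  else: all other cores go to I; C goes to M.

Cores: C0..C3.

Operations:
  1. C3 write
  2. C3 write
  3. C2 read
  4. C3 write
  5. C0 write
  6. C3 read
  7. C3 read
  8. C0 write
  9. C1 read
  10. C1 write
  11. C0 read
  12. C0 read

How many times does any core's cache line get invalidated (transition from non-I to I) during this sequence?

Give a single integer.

Answer: 4

Derivation:
Op 1: C3 write [C3 write: invalidate none -> C3=M] -> [I,I,I,M] (invalidations this op: 0; running total: 0)
Op 2: C3 write [C3 write: already M (modified), no change] -> [I,I,I,M] (invalidations this op: 0; running total: 0)
Op 3: C2 read [C2 read from I: others=['C3=M'] -> C2=S, others downsized to S] -> [I,I,S,S] (invalidations this op: 0; running total: 0)
Op 4: C3 write [C3 write: invalidate ['C2=S'] -> C3=M] -> [I,I,I,M] (invalidations this op: 1; running total: 1)
Op 5: C0 write [C0 write: invalidate ['C3=M'] -> C0=M] -> [M,I,I,I] (invalidations this op: 1; running total: 2)
Op 6: C3 read [C3 read from I: others=['C0=M'] -> C3=S, others downsized to S] -> [S,I,I,S] (invalidations this op: 0; running total: 2)
Op 7: C3 read [C3 read: already in S, no change] -> [S,I,I,S] (invalidations this op: 0; running total: 2)
Op 8: C0 write [C0 write: invalidate ['C3=S'] -> C0=M] -> [M,I,I,I] (invalidations this op: 1; running total: 3)
Op 9: C1 read [C1 read from I: others=['C0=M'] -> C1=S, others downsized to S] -> [S,S,I,I] (invalidations this op: 0; running total: 3)
Op 10: C1 write [C1 write: invalidate ['C0=S'] -> C1=M] -> [I,M,I,I] (invalidations this op: 1; running total: 4)
Op 11: C0 read [C0 read from I: others=['C1=M'] -> C0=S, others downsized to S] -> [S,S,I,I] (invalidations this op: 0; running total: 4)
Op 12: C0 read [C0 read: already in S, no change] -> [S,S,I,I] (invalidations this op: 0; running total: 4)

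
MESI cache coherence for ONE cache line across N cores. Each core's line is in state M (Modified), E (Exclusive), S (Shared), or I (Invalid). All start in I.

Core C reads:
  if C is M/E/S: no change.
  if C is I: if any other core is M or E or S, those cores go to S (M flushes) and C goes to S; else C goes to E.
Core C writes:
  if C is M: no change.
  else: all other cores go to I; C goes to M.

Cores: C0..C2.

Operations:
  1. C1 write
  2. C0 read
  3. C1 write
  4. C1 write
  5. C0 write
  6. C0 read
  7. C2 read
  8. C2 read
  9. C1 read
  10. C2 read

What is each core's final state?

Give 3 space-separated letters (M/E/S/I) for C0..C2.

Op 1: C1 write [C1 write: invalidate none -> C1=M] -> [I,M,I]
Op 2: C0 read [C0 read from I: others=['C1=M'] -> C0=S, others downsized to S] -> [S,S,I]
Op 3: C1 write [C1 write: invalidate ['C0=S'] -> C1=M] -> [I,M,I]
Op 4: C1 write [C1 write: already M (modified), no change] -> [I,M,I]
Op 5: C0 write [C0 write: invalidate ['C1=M'] -> C0=M] -> [M,I,I]
Op 6: C0 read [C0 read: already in M, no change] -> [M,I,I]
Op 7: C2 read [C2 read from I: others=['C0=M'] -> C2=S, others downsized to S] -> [S,I,S]
Op 8: C2 read [C2 read: already in S, no change] -> [S,I,S]
Op 9: C1 read [C1 read from I: others=['C0=S', 'C2=S'] -> C1=S, others downsized to S] -> [S,S,S]
Op 10: C2 read [C2 read: already in S, no change] -> [S,S,S]

Answer: S S S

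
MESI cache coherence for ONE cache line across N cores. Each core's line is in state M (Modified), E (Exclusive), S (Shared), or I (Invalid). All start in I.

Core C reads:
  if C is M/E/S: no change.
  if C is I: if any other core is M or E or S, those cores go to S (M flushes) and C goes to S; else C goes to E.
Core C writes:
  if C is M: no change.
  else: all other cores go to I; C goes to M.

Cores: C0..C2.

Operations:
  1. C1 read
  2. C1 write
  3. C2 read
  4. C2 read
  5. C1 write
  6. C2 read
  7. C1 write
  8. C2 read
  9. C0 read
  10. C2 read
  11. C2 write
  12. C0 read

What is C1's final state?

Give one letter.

Answer: I

Derivation:
Op 1: C1 read [C1 read from I: no other sharers -> C1=E (exclusive)] -> [I,E,I]
Op 2: C1 write [C1 write: invalidate none -> C1=M] -> [I,M,I]
Op 3: C2 read [C2 read from I: others=['C1=M'] -> C2=S, others downsized to S] -> [I,S,S]
Op 4: C2 read [C2 read: already in S, no change] -> [I,S,S]
Op 5: C1 write [C1 write: invalidate ['C2=S'] -> C1=M] -> [I,M,I]
Op 6: C2 read [C2 read from I: others=['C1=M'] -> C2=S, others downsized to S] -> [I,S,S]
Op 7: C1 write [C1 write: invalidate ['C2=S'] -> C1=M] -> [I,M,I]
Op 8: C2 read [C2 read from I: others=['C1=M'] -> C2=S, others downsized to S] -> [I,S,S]
Op 9: C0 read [C0 read from I: others=['C1=S', 'C2=S'] -> C0=S, others downsized to S] -> [S,S,S]
Op 10: C2 read [C2 read: already in S, no change] -> [S,S,S]
Op 11: C2 write [C2 write: invalidate ['C0=S', 'C1=S'] -> C2=M] -> [I,I,M]
Op 12: C0 read [C0 read from I: others=['C2=M'] -> C0=S, others downsized to S] -> [S,I,S]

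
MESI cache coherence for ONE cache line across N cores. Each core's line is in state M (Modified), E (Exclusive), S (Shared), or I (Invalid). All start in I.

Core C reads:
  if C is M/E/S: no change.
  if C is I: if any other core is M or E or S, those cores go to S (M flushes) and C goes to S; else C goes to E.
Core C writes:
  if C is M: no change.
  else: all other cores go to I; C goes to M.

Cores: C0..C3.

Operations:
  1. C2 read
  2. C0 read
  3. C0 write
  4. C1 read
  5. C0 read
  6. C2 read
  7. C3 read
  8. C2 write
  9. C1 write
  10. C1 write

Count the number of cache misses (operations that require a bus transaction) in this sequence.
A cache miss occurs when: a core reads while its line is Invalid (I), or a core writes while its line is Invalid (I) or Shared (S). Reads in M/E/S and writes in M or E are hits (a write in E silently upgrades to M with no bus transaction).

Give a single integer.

Answer: 8

Derivation:
Op 1: C2 read [C2 read from I: no other sharers -> C2=E (exclusive)] -> [I,I,E,I] [MISS #1: read from I]
Op 2: C0 read [C0 read from I: others=['C2=E'] -> C0=S, others downsized to S] -> [S,I,S,I] [MISS #2: read from I]
Op 3: C0 write [C0 write: invalidate ['C2=S'] -> C0=M] -> [M,I,I,I] [MISS #3: write from S]
Op 4: C1 read [C1 read from I: others=['C0=M'] -> C1=S, others downsized to S] -> [S,S,I,I] [MISS #4: read from I]
Op 5: C0 read [C0 read: already in S, no change] -> [S,S,I,I] [hit: read from S]
Op 6: C2 read [C2 read from I: others=['C0=S', 'C1=S'] -> C2=S, others downsized to S] -> [S,S,S,I] [MISS #5: read from I]
Op 7: C3 read [C3 read from I: others=['C0=S', 'C1=S', 'C2=S'] -> C3=S, others downsized to S] -> [S,S,S,S] [MISS #6: read from I]
Op 8: C2 write [C2 write: invalidate ['C0=S', 'C1=S', 'C3=S'] -> C2=M] -> [I,I,M,I] [MISS #7: write from S]
Op 9: C1 write [C1 write: invalidate ['C2=M'] -> C1=M] -> [I,M,I,I] [MISS #8: write from I]
Op 10: C1 write [C1 write: already M (modified), no change] -> [I,M,I,I] [hit: write from M]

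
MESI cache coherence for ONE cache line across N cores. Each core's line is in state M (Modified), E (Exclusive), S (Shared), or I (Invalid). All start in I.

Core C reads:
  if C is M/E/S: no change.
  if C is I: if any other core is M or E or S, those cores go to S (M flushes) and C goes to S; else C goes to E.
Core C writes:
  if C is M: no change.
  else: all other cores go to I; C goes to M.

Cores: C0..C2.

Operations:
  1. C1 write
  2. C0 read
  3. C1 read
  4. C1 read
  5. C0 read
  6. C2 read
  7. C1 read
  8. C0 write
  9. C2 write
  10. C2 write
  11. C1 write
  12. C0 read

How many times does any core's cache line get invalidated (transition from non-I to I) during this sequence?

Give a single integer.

Op 1: C1 write [C1 write: invalidate none -> C1=M] -> [I,M,I] (invalidations this op: 0; running total: 0)
Op 2: C0 read [C0 read from I: others=['C1=M'] -> C0=S, others downsized to S] -> [S,S,I] (invalidations this op: 0; running total: 0)
Op 3: C1 read [C1 read: already in S, no change] -> [S,S,I] (invalidations this op: 0; running total: 0)
Op 4: C1 read [C1 read: already in S, no change] -> [S,S,I] (invalidations this op: 0; running total: 0)
Op 5: C0 read [C0 read: already in S, no change] -> [S,S,I] (invalidations this op: 0; running total: 0)
Op 6: C2 read [C2 read from I: others=['C0=S', 'C1=S'] -> C2=S, others downsized to S] -> [S,S,S] (invalidations this op: 0; running total: 0)
Op 7: C1 read [C1 read: already in S, no change] -> [S,S,S] (invalidations this op: 0; running total: 0)
Op 8: C0 write [C0 write: invalidate ['C1=S', 'C2=S'] -> C0=M] -> [M,I,I] (invalidations this op: 2; running total: 2)
Op 9: C2 write [C2 write: invalidate ['C0=M'] -> C2=M] -> [I,I,M] (invalidations this op: 1; running total: 3)
Op 10: C2 write [C2 write: already M (modified), no change] -> [I,I,M] (invalidations this op: 0; running total: 3)
Op 11: C1 write [C1 write: invalidate ['C2=M'] -> C1=M] -> [I,M,I] (invalidations this op: 1; running total: 4)
Op 12: C0 read [C0 read from I: others=['C1=M'] -> C0=S, others downsized to S] -> [S,S,I] (invalidations this op: 0; running total: 4)

Answer: 4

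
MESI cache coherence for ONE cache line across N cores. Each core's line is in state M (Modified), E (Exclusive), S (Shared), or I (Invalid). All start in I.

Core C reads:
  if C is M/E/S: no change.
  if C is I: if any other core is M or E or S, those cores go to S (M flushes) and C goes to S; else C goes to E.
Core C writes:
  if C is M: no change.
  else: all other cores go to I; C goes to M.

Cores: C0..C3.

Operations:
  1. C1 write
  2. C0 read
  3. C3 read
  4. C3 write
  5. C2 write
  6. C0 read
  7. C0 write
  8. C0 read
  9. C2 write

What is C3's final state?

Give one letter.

Op 1: C1 write [C1 write: invalidate none -> C1=M] -> [I,M,I,I]
Op 2: C0 read [C0 read from I: others=['C1=M'] -> C0=S, others downsized to S] -> [S,S,I,I]
Op 3: C3 read [C3 read from I: others=['C0=S', 'C1=S'] -> C3=S, others downsized to S] -> [S,S,I,S]
Op 4: C3 write [C3 write: invalidate ['C0=S', 'C1=S'] -> C3=M] -> [I,I,I,M]
Op 5: C2 write [C2 write: invalidate ['C3=M'] -> C2=M] -> [I,I,M,I]
Op 6: C0 read [C0 read from I: others=['C2=M'] -> C0=S, others downsized to S] -> [S,I,S,I]
Op 7: C0 write [C0 write: invalidate ['C2=S'] -> C0=M] -> [M,I,I,I]
Op 8: C0 read [C0 read: already in M, no change] -> [M,I,I,I]
Op 9: C2 write [C2 write: invalidate ['C0=M'] -> C2=M] -> [I,I,M,I]

Answer: I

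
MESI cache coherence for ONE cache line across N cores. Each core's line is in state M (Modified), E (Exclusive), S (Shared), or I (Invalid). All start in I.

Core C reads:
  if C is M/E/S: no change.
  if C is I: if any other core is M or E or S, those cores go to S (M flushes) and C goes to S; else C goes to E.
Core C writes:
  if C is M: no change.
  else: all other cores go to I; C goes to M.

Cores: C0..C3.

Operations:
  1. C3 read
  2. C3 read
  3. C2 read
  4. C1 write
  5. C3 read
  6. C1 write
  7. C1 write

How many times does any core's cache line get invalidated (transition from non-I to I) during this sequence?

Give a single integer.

Answer: 3

Derivation:
Op 1: C3 read [C3 read from I: no other sharers -> C3=E (exclusive)] -> [I,I,I,E] (invalidations this op: 0; running total: 0)
Op 2: C3 read [C3 read: already in E, no change] -> [I,I,I,E] (invalidations this op: 0; running total: 0)
Op 3: C2 read [C2 read from I: others=['C3=E'] -> C2=S, others downsized to S] -> [I,I,S,S] (invalidations this op: 0; running total: 0)
Op 4: C1 write [C1 write: invalidate ['C2=S', 'C3=S'] -> C1=M] -> [I,M,I,I] (invalidations this op: 2; running total: 2)
Op 5: C3 read [C3 read from I: others=['C1=M'] -> C3=S, others downsized to S] -> [I,S,I,S] (invalidations this op: 0; running total: 2)
Op 6: C1 write [C1 write: invalidate ['C3=S'] -> C1=M] -> [I,M,I,I] (invalidations this op: 1; running total: 3)
Op 7: C1 write [C1 write: already M (modified), no change] -> [I,M,I,I] (invalidations this op: 0; running total: 3)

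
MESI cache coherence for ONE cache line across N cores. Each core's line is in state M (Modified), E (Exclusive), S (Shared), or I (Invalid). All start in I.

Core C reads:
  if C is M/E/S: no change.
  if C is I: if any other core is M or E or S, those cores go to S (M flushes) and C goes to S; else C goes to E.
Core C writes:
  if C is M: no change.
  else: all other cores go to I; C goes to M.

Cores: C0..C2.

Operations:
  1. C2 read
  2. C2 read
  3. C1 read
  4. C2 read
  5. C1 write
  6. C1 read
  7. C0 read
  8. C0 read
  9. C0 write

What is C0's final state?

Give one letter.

Answer: M

Derivation:
Op 1: C2 read [C2 read from I: no other sharers -> C2=E (exclusive)] -> [I,I,E]
Op 2: C2 read [C2 read: already in E, no change] -> [I,I,E]
Op 3: C1 read [C1 read from I: others=['C2=E'] -> C1=S, others downsized to S] -> [I,S,S]
Op 4: C2 read [C2 read: already in S, no change] -> [I,S,S]
Op 5: C1 write [C1 write: invalidate ['C2=S'] -> C1=M] -> [I,M,I]
Op 6: C1 read [C1 read: already in M, no change] -> [I,M,I]
Op 7: C0 read [C0 read from I: others=['C1=M'] -> C0=S, others downsized to S] -> [S,S,I]
Op 8: C0 read [C0 read: already in S, no change] -> [S,S,I]
Op 9: C0 write [C0 write: invalidate ['C1=S'] -> C0=M] -> [M,I,I]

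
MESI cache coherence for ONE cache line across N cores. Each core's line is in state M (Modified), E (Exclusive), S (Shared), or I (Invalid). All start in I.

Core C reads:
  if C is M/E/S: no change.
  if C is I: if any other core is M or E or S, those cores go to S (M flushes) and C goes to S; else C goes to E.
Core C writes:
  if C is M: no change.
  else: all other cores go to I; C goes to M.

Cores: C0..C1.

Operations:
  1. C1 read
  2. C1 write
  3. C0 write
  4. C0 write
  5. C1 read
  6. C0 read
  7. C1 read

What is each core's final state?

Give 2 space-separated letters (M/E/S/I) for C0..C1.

Op 1: C1 read [C1 read from I: no other sharers -> C1=E (exclusive)] -> [I,E]
Op 2: C1 write [C1 write: invalidate none -> C1=M] -> [I,M]
Op 3: C0 write [C0 write: invalidate ['C1=M'] -> C0=M] -> [M,I]
Op 4: C0 write [C0 write: already M (modified), no change] -> [M,I]
Op 5: C1 read [C1 read from I: others=['C0=M'] -> C1=S, others downsized to S] -> [S,S]
Op 6: C0 read [C0 read: already in S, no change] -> [S,S]
Op 7: C1 read [C1 read: already in S, no change] -> [S,S]

Answer: S S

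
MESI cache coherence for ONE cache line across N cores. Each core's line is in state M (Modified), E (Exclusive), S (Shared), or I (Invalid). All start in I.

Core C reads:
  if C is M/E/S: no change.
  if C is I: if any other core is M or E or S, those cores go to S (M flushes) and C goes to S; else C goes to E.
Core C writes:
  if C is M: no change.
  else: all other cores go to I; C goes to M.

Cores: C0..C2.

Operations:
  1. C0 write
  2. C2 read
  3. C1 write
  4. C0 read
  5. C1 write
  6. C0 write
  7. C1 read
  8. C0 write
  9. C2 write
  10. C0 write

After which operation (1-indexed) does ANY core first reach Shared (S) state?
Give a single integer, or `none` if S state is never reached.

Op 1: C0 write [C0 write: invalidate none -> C0=M] -> [M,I,I]
Op 2: C2 read [C2 read from I: others=['C0=M'] -> C2=S, others downsized to S] -> [S,I,S]
  -> First S state at op 2; remaining ops need not be traced.

Answer: 2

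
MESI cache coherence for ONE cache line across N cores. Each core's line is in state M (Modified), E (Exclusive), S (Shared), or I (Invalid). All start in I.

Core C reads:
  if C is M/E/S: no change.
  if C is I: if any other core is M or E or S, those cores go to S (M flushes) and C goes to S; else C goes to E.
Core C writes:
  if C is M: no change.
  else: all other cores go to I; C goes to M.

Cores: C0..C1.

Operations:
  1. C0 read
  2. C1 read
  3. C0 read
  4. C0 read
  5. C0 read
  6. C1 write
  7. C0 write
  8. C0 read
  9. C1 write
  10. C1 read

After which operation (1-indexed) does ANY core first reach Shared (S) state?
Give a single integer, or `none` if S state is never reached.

Op 1: C0 read [C0 read from I: no other sharers -> C0=E (exclusive)] -> [E,I]
Op 2: C1 read [C1 read from I: others=['C0=E'] -> C1=S, others downsized to S] -> [S,S]
  -> First S state at op 2; remaining ops need not be traced.

Answer: 2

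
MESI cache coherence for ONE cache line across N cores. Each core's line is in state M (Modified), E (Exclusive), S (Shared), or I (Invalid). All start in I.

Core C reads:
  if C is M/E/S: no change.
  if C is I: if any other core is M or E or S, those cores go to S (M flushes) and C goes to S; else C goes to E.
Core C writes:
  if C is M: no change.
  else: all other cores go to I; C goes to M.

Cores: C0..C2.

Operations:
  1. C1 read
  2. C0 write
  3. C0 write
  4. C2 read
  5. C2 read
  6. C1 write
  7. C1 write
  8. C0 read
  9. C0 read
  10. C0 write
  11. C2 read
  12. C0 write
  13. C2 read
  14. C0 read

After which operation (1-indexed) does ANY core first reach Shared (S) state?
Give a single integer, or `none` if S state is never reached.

Op 1: C1 read [C1 read from I: no other sharers -> C1=E (exclusive)] -> [I,E,I]
Op 2: C0 write [C0 write: invalidate ['C1=E'] -> C0=M] -> [M,I,I]
Op 3: C0 write [C0 write: already M (modified), no change] -> [M,I,I]
Op 4: C2 read [C2 read from I: others=['C0=M'] -> C2=S, others downsized to S] -> [S,I,S]
  -> First S state at op 4; remaining ops need not be traced.

Answer: 4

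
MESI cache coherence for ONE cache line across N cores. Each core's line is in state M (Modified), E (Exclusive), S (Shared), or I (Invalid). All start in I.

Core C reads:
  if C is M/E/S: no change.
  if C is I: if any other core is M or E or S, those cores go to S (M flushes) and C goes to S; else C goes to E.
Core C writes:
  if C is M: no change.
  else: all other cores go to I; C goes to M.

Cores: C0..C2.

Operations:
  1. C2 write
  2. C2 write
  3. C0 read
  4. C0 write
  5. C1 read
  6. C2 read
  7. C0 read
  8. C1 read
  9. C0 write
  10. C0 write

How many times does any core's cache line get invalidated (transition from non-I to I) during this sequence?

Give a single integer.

Op 1: C2 write [C2 write: invalidate none -> C2=M] -> [I,I,M] (invalidations this op: 0; running total: 0)
Op 2: C2 write [C2 write: already M (modified), no change] -> [I,I,M] (invalidations this op: 0; running total: 0)
Op 3: C0 read [C0 read from I: others=['C2=M'] -> C0=S, others downsized to S] -> [S,I,S] (invalidations this op: 0; running total: 0)
Op 4: C0 write [C0 write: invalidate ['C2=S'] -> C0=M] -> [M,I,I] (invalidations this op: 1; running total: 1)
Op 5: C1 read [C1 read from I: others=['C0=M'] -> C1=S, others downsized to S] -> [S,S,I] (invalidations this op: 0; running total: 1)
Op 6: C2 read [C2 read from I: others=['C0=S', 'C1=S'] -> C2=S, others downsized to S] -> [S,S,S] (invalidations this op: 0; running total: 1)
Op 7: C0 read [C0 read: already in S, no change] -> [S,S,S] (invalidations this op: 0; running total: 1)
Op 8: C1 read [C1 read: already in S, no change] -> [S,S,S] (invalidations this op: 0; running total: 1)
Op 9: C0 write [C0 write: invalidate ['C1=S', 'C2=S'] -> C0=M] -> [M,I,I] (invalidations this op: 2; running total: 3)
Op 10: C0 write [C0 write: already M (modified), no change] -> [M,I,I] (invalidations this op: 0; running total: 3)

Answer: 3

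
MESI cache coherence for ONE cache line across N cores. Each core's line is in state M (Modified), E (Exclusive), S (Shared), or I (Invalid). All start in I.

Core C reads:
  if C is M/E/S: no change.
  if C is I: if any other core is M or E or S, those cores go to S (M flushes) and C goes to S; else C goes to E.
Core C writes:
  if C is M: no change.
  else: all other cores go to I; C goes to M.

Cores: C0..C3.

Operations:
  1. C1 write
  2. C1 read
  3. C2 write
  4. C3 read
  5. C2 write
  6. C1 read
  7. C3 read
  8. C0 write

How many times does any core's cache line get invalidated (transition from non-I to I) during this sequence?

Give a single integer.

Answer: 5

Derivation:
Op 1: C1 write [C1 write: invalidate none -> C1=M] -> [I,M,I,I] (invalidations this op: 0; running total: 0)
Op 2: C1 read [C1 read: already in M, no change] -> [I,M,I,I] (invalidations this op: 0; running total: 0)
Op 3: C2 write [C2 write: invalidate ['C1=M'] -> C2=M] -> [I,I,M,I] (invalidations this op: 1; running total: 1)
Op 4: C3 read [C3 read from I: others=['C2=M'] -> C3=S, others downsized to S] -> [I,I,S,S] (invalidations this op: 0; running total: 1)
Op 5: C2 write [C2 write: invalidate ['C3=S'] -> C2=M] -> [I,I,M,I] (invalidations this op: 1; running total: 2)
Op 6: C1 read [C1 read from I: others=['C2=M'] -> C1=S, others downsized to S] -> [I,S,S,I] (invalidations this op: 0; running total: 2)
Op 7: C3 read [C3 read from I: others=['C1=S', 'C2=S'] -> C3=S, others downsized to S] -> [I,S,S,S] (invalidations this op: 0; running total: 2)
Op 8: C0 write [C0 write: invalidate ['C1=S', 'C2=S', 'C3=S'] -> C0=M] -> [M,I,I,I] (invalidations this op: 3; running total: 5)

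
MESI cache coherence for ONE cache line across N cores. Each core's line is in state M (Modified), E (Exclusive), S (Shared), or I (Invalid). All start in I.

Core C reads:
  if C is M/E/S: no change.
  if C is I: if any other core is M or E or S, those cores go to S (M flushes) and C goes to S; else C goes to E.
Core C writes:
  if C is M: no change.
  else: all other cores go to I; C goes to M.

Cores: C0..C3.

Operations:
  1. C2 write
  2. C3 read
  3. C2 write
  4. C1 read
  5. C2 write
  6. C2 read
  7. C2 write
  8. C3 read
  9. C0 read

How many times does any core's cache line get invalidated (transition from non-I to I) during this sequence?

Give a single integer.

Answer: 2

Derivation:
Op 1: C2 write [C2 write: invalidate none -> C2=M] -> [I,I,M,I] (invalidations this op: 0; running total: 0)
Op 2: C3 read [C3 read from I: others=['C2=M'] -> C3=S, others downsized to S] -> [I,I,S,S] (invalidations this op: 0; running total: 0)
Op 3: C2 write [C2 write: invalidate ['C3=S'] -> C2=M] -> [I,I,M,I] (invalidations this op: 1; running total: 1)
Op 4: C1 read [C1 read from I: others=['C2=M'] -> C1=S, others downsized to S] -> [I,S,S,I] (invalidations this op: 0; running total: 1)
Op 5: C2 write [C2 write: invalidate ['C1=S'] -> C2=M] -> [I,I,M,I] (invalidations this op: 1; running total: 2)
Op 6: C2 read [C2 read: already in M, no change] -> [I,I,M,I] (invalidations this op: 0; running total: 2)
Op 7: C2 write [C2 write: already M (modified), no change] -> [I,I,M,I] (invalidations this op: 0; running total: 2)
Op 8: C3 read [C3 read from I: others=['C2=M'] -> C3=S, others downsized to S] -> [I,I,S,S] (invalidations this op: 0; running total: 2)
Op 9: C0 read [C0 read from I: others=['C2=S', 'C3=S'] -> C0=S, others downsized to S] -> [S,I,S,S] (invalidations this op: 0; running total: 2)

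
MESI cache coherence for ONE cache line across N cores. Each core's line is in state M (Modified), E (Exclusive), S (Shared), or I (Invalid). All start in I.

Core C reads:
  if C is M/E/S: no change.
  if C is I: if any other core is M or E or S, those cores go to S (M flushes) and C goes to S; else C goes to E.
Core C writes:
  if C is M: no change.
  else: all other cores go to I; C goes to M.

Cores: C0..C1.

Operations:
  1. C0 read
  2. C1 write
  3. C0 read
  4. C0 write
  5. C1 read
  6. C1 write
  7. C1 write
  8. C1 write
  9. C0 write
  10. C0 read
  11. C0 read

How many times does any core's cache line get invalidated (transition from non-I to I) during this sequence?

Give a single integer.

Op 1: C0 read [C0 read from I: no other sharers -> C0=E (exclusive)] -> [E,I] (invalidations this op: 0; running total: 0)
Op 2: C1 write [C1 write: invalidate ['C0=E'] -> C1=M] -> [I,M] (invalidations this op: 1; running total: 1)
Op 3: C0 read [C0 read from I: others=['C1=M'] -> C0=S, others downsized to S] -> [S,S] (invalidations this op: 0; running total: 1)
Op 4: C0 write [C0 write: invalidate ['C1=S'] -> C0=M] -> [M,I] (invalidations this op: 1; running total: 2)
Op 5: C1 read [C1 read from I: others=['C0=M'] -> C1=S, others downsized to S] -> [S,S] (invalidations this op: 0; running total: 2)
Op 6: C1 write [C1 write: invalidate ['C0=S'] -> C1=M] -> [I,M] (invalidations this op: 1; running total: 3)
Op 7: C1 write [C1 write: already M (modified), no change] -> [I,M] (invalidations this op: 0; running total: 3)
Op 8: C1 write [C1 write: already M (modified), no change] -> [I,M] (invalidations this op: 0; running total: 3)
Op 9: C0 write [C0 write: invalidate ['C1=M'] -> C0=M] -> [M,I] (invalidations this op: 1; running total: 4)
Op 10: C0 read [C0 read: already in M, no change] -> [M,I] (invalidations this op: 0; running total: 4)
Op 11: C0 read [C0 read: already in M, no change] -> [M,I] (invalidations this op: 0; running total: 4)

Answer: 4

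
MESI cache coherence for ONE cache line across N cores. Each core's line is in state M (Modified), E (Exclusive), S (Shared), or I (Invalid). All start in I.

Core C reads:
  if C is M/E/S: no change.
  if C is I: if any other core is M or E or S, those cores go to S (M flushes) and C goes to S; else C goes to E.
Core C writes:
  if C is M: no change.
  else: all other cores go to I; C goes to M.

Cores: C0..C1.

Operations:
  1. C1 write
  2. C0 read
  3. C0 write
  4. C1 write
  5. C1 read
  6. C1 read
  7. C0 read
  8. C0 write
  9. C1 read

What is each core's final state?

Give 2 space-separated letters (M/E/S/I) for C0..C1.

Answer: S S

Derivation:
Op 1: C1 write [C1 write: invalidate none -> C1=M] -> [I,M]
Op 2: C0 read [C0 read from I: others=['C1=M'] -> C0=S, others downsized to S] -> [S,S]
Op 3: C0 write [C0 write: invalidate ['C1=S'] -> C0=M] -> [M,I]
Op 4: C1 write [C1 write: invalidate ['C0=M'] -> C1=M] -> [I,M]
Op 5: C1 read [C1 read: already in M, no change] -> [I,M]
Op 6: C1 read [C1 read: already in M, no change] -> [I,M]
Op 7: C0 read [C0 read from I: others=['C1=M'] -> C0=S, others downsized to S] -> [S,S]
Op 8: C0 write [C0 write: invalidate ['C1=S'] -> C0=M] -> [M,I]
Op 9: C1 read [C1 read from I: others=['C0=M'] -> C1=S, others downsized to S] -> [S,S]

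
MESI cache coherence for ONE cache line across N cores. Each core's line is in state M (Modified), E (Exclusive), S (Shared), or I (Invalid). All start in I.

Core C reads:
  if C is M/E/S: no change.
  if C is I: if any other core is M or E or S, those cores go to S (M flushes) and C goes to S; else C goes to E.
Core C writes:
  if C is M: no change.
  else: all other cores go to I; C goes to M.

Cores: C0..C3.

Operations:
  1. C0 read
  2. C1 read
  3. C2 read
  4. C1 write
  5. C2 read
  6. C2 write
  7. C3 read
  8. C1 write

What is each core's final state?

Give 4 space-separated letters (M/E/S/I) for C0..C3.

Op 1: C0 read [C0 read from I: no other sharers -> C0=E (exclusive)] -> [E,I,I,I]
Op 2: C1 read [C1 read from I: others=['C0=E'] -> C1=S, others downsized to S] -> [S,S,I,I]
Op 3: C2 read [C2 read from I: others=['C0=S', 'C1=S'] -> C2=S, others downsized to S] -> [S,S,S,I]
Op 4: C1 write [C1 write: invalidate ['C0=S', 'C2=S'] -> C1=M] -> [I,M,I,I]
Op 5: C2 read [C2 read from I: others=['C1=M'] -> C2=S, others downsized to S] -> [I,S,S,I]
Op 6: C2 write [C2 write: invalidate ['C1=S'] -> C2=M] -> [I,I,M,I]
Op 7: C3 read [C3 read from I: others=['C2=M'] -> C3=S, others downsized to S] -> [I,I,S,S]
Op 8: C1 write [C1 write: invalidate ['C2=S', 'C3=S'] -> C1=M] -> [I,M,I,I]

Answer: I M I I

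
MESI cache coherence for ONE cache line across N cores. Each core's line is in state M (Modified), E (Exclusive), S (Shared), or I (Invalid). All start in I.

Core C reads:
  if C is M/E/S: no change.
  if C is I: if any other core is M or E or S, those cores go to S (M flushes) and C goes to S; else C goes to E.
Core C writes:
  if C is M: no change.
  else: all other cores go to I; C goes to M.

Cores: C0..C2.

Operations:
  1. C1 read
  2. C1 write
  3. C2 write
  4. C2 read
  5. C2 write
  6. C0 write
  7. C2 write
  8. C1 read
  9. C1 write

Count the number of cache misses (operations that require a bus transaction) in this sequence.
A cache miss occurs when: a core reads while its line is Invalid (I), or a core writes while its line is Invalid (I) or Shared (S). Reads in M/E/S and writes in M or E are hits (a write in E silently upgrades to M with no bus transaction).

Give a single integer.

Op 1: C1 read [C1 read from I: no other sharers -> C1=E (exclusive)] -> [I,E,I] [MISS #1: read from I]
Op 2: C1 write [C1 write: invalidate none -> C1=M] -> [I,M,I] [hit: write from E is a silent E->M upgrade, no bus transaction]
Op 3: C2 write [C2 write: invalidate ['C1=M'] -> C2=M] -> [I,I,M] [MISS #2: write from I]
Op 4: C2 read [C2 read: already in M, no change] -> [I,I,M] [hit: read from M]
Op 5: C2 write [C2 write: already M (modified), no change] -> [I,I,M] [hit: write from M]
Op 6: C0 write [C0 write: invalidate ['C2=M'] -> C0=M] -> [M,I,I] [MISS #3: write from I]
Op 7: C2 write [C2 write: invalidate ['C0=M'] -> C2=M] -> [I,I,M] [MISS #4: write from I]
Op 8: C1 read [C1 read from I: others=['C2=M'] -> C1=S, others downsized to S] -> [I,S,S] [MISS #5: read from I]
Op 9: C1 write [C1 write: invalidate ['C2=S'] -> C1=M] -> [I,M,I] [MISS #6: write from S]

Answer: 6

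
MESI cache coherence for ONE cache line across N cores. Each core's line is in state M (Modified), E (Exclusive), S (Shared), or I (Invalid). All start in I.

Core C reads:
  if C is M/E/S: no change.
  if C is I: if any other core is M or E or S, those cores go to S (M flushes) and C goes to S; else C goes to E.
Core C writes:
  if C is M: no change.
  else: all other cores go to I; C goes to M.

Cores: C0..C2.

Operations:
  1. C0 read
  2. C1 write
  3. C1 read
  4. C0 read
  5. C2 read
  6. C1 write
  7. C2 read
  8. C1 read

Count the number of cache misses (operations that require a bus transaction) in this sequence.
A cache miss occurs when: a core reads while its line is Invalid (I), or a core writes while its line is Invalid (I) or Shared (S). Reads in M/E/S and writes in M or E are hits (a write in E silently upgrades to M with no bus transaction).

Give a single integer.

Op 1: C0 read [C0 read from I: no other sharers -> C0=E (exclusive)] -> [E,I,I] [MISS #1: read from I]
Op 2: C1 write [C1 write: invalidate ['C0=E'] -> C1=M] -> [I,M,I] [MISS #2: write from I]
Op 3: C1 read [C1 read: already in M, no change] -> [I,M,I] [hit: read from M]
Op 4: C0 read [C0 read from I: others=['C1=M'] -> C0=S, others downsized to S] -> [S,S,I] [MISS #3: read from I]
Op 5: C2 read [C2 read from I: others=['C0=S', 'C1=S'] -> C2=S, others downsized to S] -> [S,S,S] [MISS #4: read from I]
Op 6: C1 write [C1 write: invalidate ['C0=S', 'C2=S'] -> C1=M] -> [I,M,I] [MISS #5: write from S]
Op 7: C2 read [C2 read from I: others=['C1=M'] -> C2=S, others downsized to S] -> [I,S,S] [MISS #6: read from I]
Op 8: C1 read [C1 read: already in S, no change] -> [I,S,S] [hit: read from S]

Answer: 6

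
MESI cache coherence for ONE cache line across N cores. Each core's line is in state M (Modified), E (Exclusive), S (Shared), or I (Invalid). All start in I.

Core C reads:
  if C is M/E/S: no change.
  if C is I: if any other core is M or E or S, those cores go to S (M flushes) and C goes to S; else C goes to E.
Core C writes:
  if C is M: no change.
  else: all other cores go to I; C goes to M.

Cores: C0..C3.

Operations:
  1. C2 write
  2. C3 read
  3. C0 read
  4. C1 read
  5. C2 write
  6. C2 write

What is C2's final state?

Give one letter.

Answer: M

Derivation:
Op 1: C2 write [C2 write: invalidate none -> C2=M] -> [I,I,M,I]
Op 2: C3 read [C3 read from I: others=['C2=M'] -> C3=S, others downsized to S] -> [I,I,S,S]
Op 3: C0 read [C0 read from I: others=['C2=S', 'C3=S'] -> C0=S, others downsized to S] -> [S,I,S,S]
Op 4: C1 read [C1 read from I: others=['C0=S', 'C2=S', 'C3=S'] -> C1=S, others downsized to S] -> [S,S,S,S]
Op 5: C2 write [C2 write: invalidate ['C0=S', 'C1=S', 'C3=S'] -> C2=M] -> [I,I,M,I]
Op 6: C2 write [C2 write: already M (modified), no change] -> [I,I,M,I]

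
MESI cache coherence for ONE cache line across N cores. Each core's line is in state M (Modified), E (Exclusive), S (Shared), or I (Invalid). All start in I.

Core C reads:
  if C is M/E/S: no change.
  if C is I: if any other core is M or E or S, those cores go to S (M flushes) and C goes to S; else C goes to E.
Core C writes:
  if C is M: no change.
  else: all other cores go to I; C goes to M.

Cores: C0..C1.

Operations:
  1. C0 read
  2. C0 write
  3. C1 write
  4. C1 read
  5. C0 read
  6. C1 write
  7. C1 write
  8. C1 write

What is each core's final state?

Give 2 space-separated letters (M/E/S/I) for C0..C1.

Answer: I M

Derivation:
Op 1: C0 read [C0 read from I: no other sharers -> C0=E (exclusive)] -> [E,I]
Op 2: C0 write [C0 write: invalidate none -> C0=M] -> [M,I]
Op 3: C1 write [C1 write: invalidate ['C0=M'] -> C1=M] -> [I,M]
Op 4: C1 read [C1 read: already in M, no change] -> [I,M]
Op 5: C0 read [C0 read from I: others=['C1=M'] -> C0=S, others downsized to S] -> [S,S]
Op 6: C1 write [C1 write: invalidate ['C0=S'] -> C1=M] -> [I,M]
Op 7: C1 write [C1 write: already M (modified), no change] -> [I,M]
Op 8: C1 write [C1 write: already M (modified), no change] -> [I,M]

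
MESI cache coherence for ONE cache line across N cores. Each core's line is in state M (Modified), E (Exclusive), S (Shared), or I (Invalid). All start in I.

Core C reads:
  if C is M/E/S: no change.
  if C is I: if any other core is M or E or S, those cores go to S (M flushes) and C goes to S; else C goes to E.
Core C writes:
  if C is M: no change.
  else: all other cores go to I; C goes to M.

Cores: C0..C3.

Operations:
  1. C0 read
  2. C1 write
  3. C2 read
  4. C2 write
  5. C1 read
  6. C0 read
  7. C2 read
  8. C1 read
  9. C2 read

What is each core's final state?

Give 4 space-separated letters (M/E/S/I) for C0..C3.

Answer: S S S I

Derivation:
Op 1: C0 read [C0 read from I: no other sharers -> C0=E (exclusive)] -> [E,I,I,I]
Op 2: C1 write [C1 write: invalidate ['C0=E'] -> C1=M] -> [I,M,I,I]
Op 3: C2 read [C2 read from I: others=['C1=M'] -> C2=S, others downsized to S] -> [I,S,S,I]
Op 4: C2 write [C2 write: invalidate ['C1=S'] -> C2=M] -> [I,I,M,I]
Op 5: C1 read [C1 read from I: others=['C2=M'] -> C1=S, others downsized to S] -> [I,S,S,I]
Op 6: C0 read [C0 read from I: others=['C1=S', 'C2=S'] -> C0=S, others downsized to S] -> [S,S,S,I]
Op 7: C2 read [C2 read: already in S, no change] -> [S,S,S,I]
Op 8: C1 read [C1 read: already in S, no change] -> [S,S,S,I]
Op 9: C2 read [C2 read: already in S, no change] -> [S,S,S,I]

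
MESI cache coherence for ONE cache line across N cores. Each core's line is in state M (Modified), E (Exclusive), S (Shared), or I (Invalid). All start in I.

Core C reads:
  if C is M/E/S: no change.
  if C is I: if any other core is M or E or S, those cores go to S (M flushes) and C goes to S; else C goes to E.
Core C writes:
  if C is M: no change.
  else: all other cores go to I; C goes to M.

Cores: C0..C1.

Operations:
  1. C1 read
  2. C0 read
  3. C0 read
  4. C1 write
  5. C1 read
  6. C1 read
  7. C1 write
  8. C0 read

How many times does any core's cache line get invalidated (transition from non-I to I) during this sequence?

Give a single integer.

Answer: 1

Derivation:
Op 1: C1 read [C1 read from I: no other sharers -> C1=E (exclusive)] -> [I,E] (invalidations this op: 0; running total: 0)
Op 2: C0 read [C0 read from I: others=['C1=E'] -> C0=S, others downsized to S] -> [S,S] (invalidations this op: 0; running total: 0)
Op 3: C0 read [C0 read: already in S, no change] -> [S,S] (invalidations this op: 0; running total: 0)
Op 4: C1 write [C1 write: invalidate ['C0=S'] -> C1=M] -> [I,M] (invalidations this op: 1; running total: 1)
Op 5: C1 read [C1 read: already in M, no change] -> [I,M] (invalidations this op: 0; running total: 1)
Op 6: C1 read [C1 read: already in M, no change] -> [I,M] (invalidations this op: 0; running total: 1)
Op 7: C1 write [C1 write: already M (modified), no change] -> [I,M] (invalidations this op: 0; running total: 1)
Op 8: C0 read [C0 read from I: others=['C1=M'] -> C0=S, others downsized to S] -> [S,S] (invalidations this op: 0; running total: 1)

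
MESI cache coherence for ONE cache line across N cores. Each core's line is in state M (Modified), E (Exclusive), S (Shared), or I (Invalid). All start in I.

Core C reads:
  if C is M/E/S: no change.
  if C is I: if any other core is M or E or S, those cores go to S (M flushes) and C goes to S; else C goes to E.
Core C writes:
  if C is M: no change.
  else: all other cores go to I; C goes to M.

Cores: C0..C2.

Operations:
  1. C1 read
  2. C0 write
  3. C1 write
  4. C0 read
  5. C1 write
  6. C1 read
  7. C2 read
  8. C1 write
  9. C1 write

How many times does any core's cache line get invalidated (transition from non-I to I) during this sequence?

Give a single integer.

Answer: 4

Derivation:
Op 1: C1 read [C1 read from I: no other sharers -> C1=E (exclusive)] -> [I,E,I] (invalidations this op: 0; running total: 0)
Op 2: C0 write [C0 write: invalidate ['C1=E'] -> C0=M] -> [M,I,I] (invalidations this op: 1; running total: 1)
Op 3: C1 write [C1 write: invalidate ['C0=M'] -> C1=M] -> [I,M,I] (invalidations this op: 1; running total: 2)
Op 4: C0 read [C0 read from I: others=['C1=M'] -> C0=S, others downsized to S] -> [S,S,I] (invalidations this op: 0; running total: 2)
Op 5: C1 write [C1 write: invalidate ['C0=S'] -> C1=M] -> [I,M,I] (invalidations this op: 1; running total: 3)
Op 6: C1 read [C1 read: already in M, no change] -> [I,M,I] (invalidations this op: 0; running total: 3)
Op 7: C2 read [C2 read from I: others=['C1=M'] -> C2=S, others downsized to S] -> [I,S,S] (invalidations this op: 0; running total: 3)
Op 8: C1 write [C1 write: invalidate ['C2=S'] -> C1=M] -> [I,M,I] (invalidations this op: 1; running total: 4)
Op 9: C1 write [C1 write: already M (modified), no change] -> [I,M,I] (invalidations this op: 0; running total: 4)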